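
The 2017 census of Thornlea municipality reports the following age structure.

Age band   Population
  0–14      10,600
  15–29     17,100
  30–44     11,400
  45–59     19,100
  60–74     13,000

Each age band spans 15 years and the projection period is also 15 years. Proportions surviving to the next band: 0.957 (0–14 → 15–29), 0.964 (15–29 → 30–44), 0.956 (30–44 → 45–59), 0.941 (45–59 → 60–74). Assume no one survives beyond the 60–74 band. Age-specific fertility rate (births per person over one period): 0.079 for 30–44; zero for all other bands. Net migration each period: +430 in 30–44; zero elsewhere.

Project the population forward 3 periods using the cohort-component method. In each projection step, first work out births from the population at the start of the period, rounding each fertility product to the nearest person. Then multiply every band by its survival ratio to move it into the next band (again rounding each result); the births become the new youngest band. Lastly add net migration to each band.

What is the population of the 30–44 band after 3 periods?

1261

Numbering the groups 1..5 from youngest to oldest:
Period 1:
Births: 11400 × 0.079 = 901
Group 2: 10600 × 0.957 = 10144
Group 3: 17100 × 0.964 = 16484
Group 4: 11400 × 0.956 = 10898
Group 5: 19100 × 0.941 = 17973
Net migration: Group 3 + 430 → 16914
→ [901, 10144, 16914, 10898, 17973]
Period 2:
Births: 16914 × 0.079 = 1336
Group 2: 901 × 0.957 = 862
Group 3: 10144 × 0.964 = 9779
Group 4: 16914 × 0.956 = 16170
Group 5: 10898 × 0.941 = 10255
Net migration: Group 3 + 430 → 10209
→ [1336, 862, 10209, 16170, 10255]
Period 3:
Births: 10209 × 0.079 = 807
Group 2: 1336 × 0.957 = 1279
Group 3: 862 × 0.964 = 831
Group 4: 10209 × 0.956 = 9760
Group 5: 16170 × 0.941 = 15216
Net migration: Group 3 + 430 → 1261
→ [807, 1279, 1261, 9760, 15216]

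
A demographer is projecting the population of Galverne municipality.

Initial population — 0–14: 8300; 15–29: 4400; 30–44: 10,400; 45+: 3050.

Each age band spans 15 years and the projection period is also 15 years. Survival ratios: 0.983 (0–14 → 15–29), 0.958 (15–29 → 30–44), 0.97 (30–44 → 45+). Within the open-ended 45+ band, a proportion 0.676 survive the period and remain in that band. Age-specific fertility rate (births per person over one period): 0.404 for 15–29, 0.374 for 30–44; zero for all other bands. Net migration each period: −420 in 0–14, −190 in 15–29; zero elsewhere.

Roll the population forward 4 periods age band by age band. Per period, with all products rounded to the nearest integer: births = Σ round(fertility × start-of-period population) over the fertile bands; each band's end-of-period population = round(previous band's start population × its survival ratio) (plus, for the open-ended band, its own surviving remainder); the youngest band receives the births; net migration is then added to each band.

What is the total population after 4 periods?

(Bands numbered youngest = 1 to oldest = 4.)
Period 1.
Births: 4400 × 0.404 = 1778  |  10400 × 0.374 = 3890 → 5668
Band 2: 8300 × 0.983 = 8159
Band 3: 4400 × 0.958 = 4215
Band 4: 10400 × 0.97 + 3050 × 0.676 = 10088 + 2062 = 12150
Net migration: Band 1 − 420 → 5248; Band 2 − 190 → 7969
Giving 5248 / 7969 / 4215 / 12150.
Period 2.
Births: 7969 × 0.404 = 3219  |  4215 × 0.374 = 1576 → 4795
Band 2: 5248 × 0.983 = 5159
Band 3: 7969 × 0.958 = 7634
Band 4: 4215 × 0.97 + 12150 × 0.676 = 4089 + 8213 = 12302
Net migration: Band 1 − 420 → 4375; Band 2 − 190 → 4969
Giving 4375 / 4969 / 7634 / 12302.
Period 3.
Births: 4969 × 0.404 = 2007  |  7634 × 0.374 = 2855 → 4862
Band 2: 4375 × 0.983 = 4301
Band 3: 4969 × 0.958 = 4760
Band 4: 7634 × 0.97 + 12302 × 0.676 = 7405 + 8316 = 15721
Net migration: Band 1 − 420 → 4442; Band 2 − 190 → 4111
Giving 4442 / 4111 / 4760 / 15721.
Period 4.
Births: 4111 × 0.404 = 1661  |  4760 × 0.374 = 1780 → 3441
Band 2: 4442 × 0.983 = 4366
Band 3: 4111 × 0.958 = 3938
Band 4: 4760 × 0.97 + 15721 × 0.676 = 4617 + 10627 = 15244
Net migration: Band 1 − 420 → 3021; Band 2 − 190 → 4176
Giving 3021 / 4176 / 3938 / 15244.
Total after period 4: 3021 + 4176 + 3938 + 15244 = 26379

26379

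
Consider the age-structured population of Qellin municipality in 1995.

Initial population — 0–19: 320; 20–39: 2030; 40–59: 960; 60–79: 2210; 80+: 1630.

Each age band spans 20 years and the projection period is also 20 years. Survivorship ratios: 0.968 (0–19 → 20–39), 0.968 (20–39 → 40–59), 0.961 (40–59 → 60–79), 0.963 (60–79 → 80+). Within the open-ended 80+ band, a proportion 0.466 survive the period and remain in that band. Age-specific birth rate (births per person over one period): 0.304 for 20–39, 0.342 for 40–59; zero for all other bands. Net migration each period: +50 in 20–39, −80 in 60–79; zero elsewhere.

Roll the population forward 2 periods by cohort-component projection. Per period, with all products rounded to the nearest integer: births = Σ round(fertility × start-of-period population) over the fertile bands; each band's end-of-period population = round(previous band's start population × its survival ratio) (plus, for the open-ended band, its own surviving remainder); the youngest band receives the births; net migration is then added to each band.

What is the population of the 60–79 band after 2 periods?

— Period 1 —
Births: 2030 * 0.304 = 617 ; 960 * 0.342 = 328 — total 945
20–39: 320 * 0.968 = 310
40–59: 2030 * 0.968 = 1965
60–79: 960 * 0.961 = 923
80+: 2210 * 0.963 + 1630 * 0.466 = 2128 + 760 = 2888
Net migration: 20–39 + 50 → 360; 60–79 − 80 → 843
→ [945, 360, 1965, 843, 2888]
— Period 2 —
Births: 360 * 0.304 = 109 ; 1965 * 0.342 = 672 — total 781
20–39: 945 * 0.968 = 915
40–59: 360 * 0.968 = 348
60–79: 1965 * 0.961 = 1888
80+: 843 * 0.963 + 2888 * 0.466 = 812 + 1346 = 2158
Net migration: 20–39 + 50 → 965; 60–79 − 80 → 1808
→ [781, 965, 348, 1808, 2158]

1808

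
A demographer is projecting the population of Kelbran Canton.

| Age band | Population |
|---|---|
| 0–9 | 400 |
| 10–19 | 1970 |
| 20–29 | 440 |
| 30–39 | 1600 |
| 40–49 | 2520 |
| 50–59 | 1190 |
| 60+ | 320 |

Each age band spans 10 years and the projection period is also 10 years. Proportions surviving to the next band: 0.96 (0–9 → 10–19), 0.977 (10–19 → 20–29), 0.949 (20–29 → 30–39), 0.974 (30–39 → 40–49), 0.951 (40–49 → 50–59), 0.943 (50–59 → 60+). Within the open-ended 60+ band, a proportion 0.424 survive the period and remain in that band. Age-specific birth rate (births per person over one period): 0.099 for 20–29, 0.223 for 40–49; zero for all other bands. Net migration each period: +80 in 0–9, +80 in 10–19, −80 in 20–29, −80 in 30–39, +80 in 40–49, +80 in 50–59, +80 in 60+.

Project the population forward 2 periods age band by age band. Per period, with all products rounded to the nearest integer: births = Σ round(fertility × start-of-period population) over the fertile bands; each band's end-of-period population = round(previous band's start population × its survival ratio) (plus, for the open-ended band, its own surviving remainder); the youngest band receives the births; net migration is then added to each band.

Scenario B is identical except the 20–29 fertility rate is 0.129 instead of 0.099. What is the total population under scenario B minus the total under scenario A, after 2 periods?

Period 1.
Births: 440 * 0.099 = 44 ; 2520 * 0.223 = 562 → 606
10–19: 400 * 0.96 = 384
20–29: 1970 * 0.977 = 1925
30–39: 440 * 0.949 = 418
40–49: 1600 * 0.974 = 1558
50–59: 2520 * 0.951 = 2397
60+: 1190 * 0.943 + 320 * 0.424 = 1122 + 136 = 1258
Net migration: 0–9 + 80 → 686; 10–19 + 80 → 464; 20–29 − 80 → 1845; 30–39 − 80 → 338; 40–49 + 80 → 1638; 50–59 + 80 → 2477; 60+ + 80 → 1338
→ [686, 464, 1845, 338, 1638, 2477, 1338]
Period 2.
Births: 1845 * 0.099 = 183 ; 1638 * 0.223 = 365 → 548
10–19: 686 * 0.96 = 659
20–29: 464 * 0.977 = 453
30–39: 1845 * 0.949 = 1751
40–49: 338 * 0.974 = 329
50–59: 1638 * 0.951 = 1558
60+: 2477 * 0.943 + 1338 * 0.424 = 2336 + 567 = 2903
Net migration: 0–9 + 80 → 628; 10–19 + 80 → 739; 20–29 − 80 → 373; 30–39 − 80 → 1671; 40–49 + 80 → 409; 50–59 + 80 → 1638; 60+ + 80 → 2983
→ [628, 739, 373, 1671, 409, 1638, 2983]
Scenario A total after 2 periods: 8441
Scenario B projection —
Period 1.
Births: 440 * 0.129 = 57 ; 2520 * 0.223 = 562 → 619
10–19: 400 * 0.96 = 384
20–29: 1970 * 0.977 = 1925
30–39: 440 * 0.949 = 418
40–49: 1600 * 0.974 = 1558
50–59: 2520 * 0.951 = 2397
60+: 1190 * 0.943 + 320 * 0.424 = 1122 + 136 = 1258
Net migration: 0–9 + 80 → 699; 10–19 + 80 → 464; 20–29 − 80 → 1845; 30–39 − 80 → 338; 40–49 + 80 → 1638; 50–59 + 80 → 2477; 60+ + 80 → 1338
→ [699, 464, 1845, 338, 1638, 2477, 1338]
Period 2.
Births: 1845 * 0.129 = 238 ; 1638 * 0.223 = 365 → 603
10–19: 699 * 0.96 = 671
20–29: 464 * 0.977 = 453
30–39: 1845 * 0.949 = 1751
40–49: 338 * 0.974 = 329
50–59: 1638 * 0.951 = 1558
60+: 2477 * 0.943 + 1338 * 0.424 = 2336 + 567 = 2903
Net migration: 0–9 + 80 → 683; 10–19 + 80 → 751; 20–29 − 80 → 373; 30–39 − 80 → 1671; 40–49 + 80 → 409; 50–59 + 80 → 1638; 60+ + 80 → 2983
→ [683, 751, 373, 1671, 409, 1638, 2983]
Scenario B total after 2 periods: 8508
Difference B − A = 8508 − 8441 = 67

67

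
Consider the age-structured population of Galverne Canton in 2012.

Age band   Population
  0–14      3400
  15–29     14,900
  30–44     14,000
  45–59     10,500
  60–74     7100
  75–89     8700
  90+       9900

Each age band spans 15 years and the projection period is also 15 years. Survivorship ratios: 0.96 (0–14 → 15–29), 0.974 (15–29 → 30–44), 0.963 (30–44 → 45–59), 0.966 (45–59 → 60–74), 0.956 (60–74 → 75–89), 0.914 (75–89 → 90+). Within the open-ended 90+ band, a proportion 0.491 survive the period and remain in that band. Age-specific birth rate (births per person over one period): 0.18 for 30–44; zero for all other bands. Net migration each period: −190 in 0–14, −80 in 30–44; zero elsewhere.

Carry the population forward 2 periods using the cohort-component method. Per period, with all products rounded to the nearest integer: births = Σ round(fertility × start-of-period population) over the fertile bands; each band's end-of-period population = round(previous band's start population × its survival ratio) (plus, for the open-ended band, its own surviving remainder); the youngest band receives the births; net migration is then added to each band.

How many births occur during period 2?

Period 1.
Births: 14000 × 0.18 = 2520
15–29: 3400 × 0.96 = 3264
30–44: 14900 × 0.974 = 14513
45–59: 14000 × 0.963 = 13482
60–74: 10500 × 0.966 = 10143
75–89: 7100 × 0.956 = 6788
90+: 8700 × 0.914 + 9900 × 0.491 = 7952 + 4861 = 12813
Net migration: 0–14 − 190 → 2330; 30–44 − 80 → 14433
End of period: [2330, 3264, 14433, 13482, 10143, 6788, 12813]
Period 2.
Births: 14433 × 0.18 = 2598
15–29: 2330 × 0.96 = 2237
30–44: 3264 × 0.974 = 3179
45–59: 14433 × 0.963 = 13899
60–74: 13482 × 0.966 = 13024
75–89: 10143 × 0.956 = 9697
90+: 6788 × 0.914 + 12813 × 0.491 = 6204 + 6291 = 12495
Net migration: 0–14 − 190 → 2408; 30–44 − 80 → 3099
End of period: [2408, 2237, 3099, 13899, 13024, 9697, 12495]

2598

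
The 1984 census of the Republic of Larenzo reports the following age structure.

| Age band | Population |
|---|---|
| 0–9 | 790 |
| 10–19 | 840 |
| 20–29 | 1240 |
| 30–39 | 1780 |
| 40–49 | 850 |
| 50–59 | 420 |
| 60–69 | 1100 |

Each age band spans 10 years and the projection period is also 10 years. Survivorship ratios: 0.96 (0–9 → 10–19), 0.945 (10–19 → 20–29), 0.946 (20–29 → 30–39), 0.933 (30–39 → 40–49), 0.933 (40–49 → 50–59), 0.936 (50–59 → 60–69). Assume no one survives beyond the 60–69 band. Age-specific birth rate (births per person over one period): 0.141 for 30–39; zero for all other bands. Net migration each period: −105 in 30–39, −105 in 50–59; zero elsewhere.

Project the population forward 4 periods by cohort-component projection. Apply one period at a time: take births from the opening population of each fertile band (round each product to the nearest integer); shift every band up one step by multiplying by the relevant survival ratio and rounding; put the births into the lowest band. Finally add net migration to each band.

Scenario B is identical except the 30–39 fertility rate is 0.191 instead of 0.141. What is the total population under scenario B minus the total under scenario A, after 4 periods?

182

Period 1.
Births: 1780 * 0.141 = 251
10–19: 790 * 0.96 = 758
20–29: 840 * 0.945 = 794
30–39: 1240 * 0.946 = 1173
40–49: 1780 * 0.933 = 1661
50–59: 850 * 0.933 = 793
60–69: 420 * 0.936 = 393
Net migration: 30–39 − 105 → 1068; 50–59 − 105 → 688
Giving 251 / 758 / 794 / 1068 / 1661 / 688 / 393.
Period 2.
Births: 1068 * 0.141 = 151
10–19: 251 * 0.96 = 241
20–29: 758 * 0.945 = 716
30–39: 794 * 0.946 = 751
40–49: 1068 * 0.933 = 996
50–59: 1661 * 0.933 = 1550
60–69: 688 * 0.936 = 644
Net migration: 30–39 − 105 → 646; 50–59 − 105 → 1445
Giving 151 / 241 / 716 / 646 / 996 / 1445 / 644.
Period 3.
Births: 646 * 0.141 = 91
10–19: 151 * 0.96 = 145
20–29: 241 * 0.945 = 228
30–39: 716 * 0.946 = 677
40–49: 646 * 0.933 = 603
50–59: 996 * 0.933 = 929
60–69: 1445 * 0.936 = 1353
Net migration: 30–39 − 105 → 572; 50–59 − 105 → 824
Giving 91 / 145 / 228 / 572 / 603 / 824 / 1353.
Period 4.
Births: 572 * 0.141 = 81
10–19: 91 * 0.96 = 87
20–29: 145 * 0.945 = 137
30–39: 228 * 0.946 = 216
40–49: 572 * 0.933 = 534
50–59: 603 * 0.933 = 563
60–69: 824 * 0.936 = 771
Net migration: 30–39 − 105 → 111; 50–59 − 105 → 458
Giving 81 / 87 / 137 / 111 / 534 / 458 / 771.
Scenario A total after 4 periods: 2179
Scenario B projection —
Period 1.
Births: 1780 * 0.191 = 340
10–19: 790 * 0.96 = 758
20–29: 840 * 0.945 = 794
30–39: 1240 * 0.946 = 1173
40–49: 1780 * 0.933 = 1661
50–59: 850 * 0.933 = 793
60–69: 420 * 0.936 = 393
Net migration: 30–39 − 105 → 1068; 50–59 − 105 → 688
Giving 340 / 758 / 794 / 1068 / 1661 / 688 / 393.
Period 2.
Births: 1068 * 0.191 = 204
10–19: 340 * 0.96 = 326
20–29: 758 * 0.945 = 716
30–39: 794 * 0.946 = 751
40–49: 1068 * 0.933 = 996
50–59: 1661 * 0.933 = 1550
60–69: 688 * 0.936 = 644
Net migration: 30–39 − 105 → 646; 50–59 − 105 → 1445
Giving 204 / 326 / 716 / 646 / 996 / 1445 / 644.
Period 3.
Births: 646 * 0.191 = 123
10–19: 204 * 0.96 = 196
20–29: 326 * 0.945 = 308
30–39: 716 * 0.946 = 677
40–49: 646 * 0.933 = 603
50–59: 996 * 0.933 = 929
60–69: 1445 * 0.936 = 1353
Net migration: 30–39 − 105 → 572; 50–59 − 105 → 824
Giving 123 / 196 / 308 / 572 / 603 / 824 / 1353.
Period 4.
Births: 572 * 0.191 = 109
10–19: 123 * 0.96 = 118
20–29: 196 * 0.945 = 185
30–39: 308 * 0.946 = 291
40–49: 572 * 0.933 = 534
50–59: 603 * 0.933 = 563
60–69: 824 * 0.936 = 771
Net migration: 30–39 − 105 → 186; 50–59 − 105 → 458
Giving 109 / 118 / 185 / 186 / 534 / 458 / 771.
Scenario B total after 4 periods: 2361
Difference B − A = 2361 − 2179 = 182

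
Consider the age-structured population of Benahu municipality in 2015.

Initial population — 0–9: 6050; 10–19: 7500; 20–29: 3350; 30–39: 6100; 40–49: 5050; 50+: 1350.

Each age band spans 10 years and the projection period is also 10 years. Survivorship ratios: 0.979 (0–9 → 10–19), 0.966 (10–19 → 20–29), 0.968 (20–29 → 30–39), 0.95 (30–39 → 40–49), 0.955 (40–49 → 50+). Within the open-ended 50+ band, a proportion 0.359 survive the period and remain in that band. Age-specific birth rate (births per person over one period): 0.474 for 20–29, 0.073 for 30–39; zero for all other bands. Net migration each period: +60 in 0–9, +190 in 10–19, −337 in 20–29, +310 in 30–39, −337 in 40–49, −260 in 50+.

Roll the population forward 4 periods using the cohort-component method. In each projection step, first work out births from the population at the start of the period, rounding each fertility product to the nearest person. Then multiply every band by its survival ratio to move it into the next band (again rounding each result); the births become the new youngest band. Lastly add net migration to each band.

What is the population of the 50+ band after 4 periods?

Period 1:
Births: 3350 × 0.474 = 1588, 6100 × 0.073 = 445 — total 2033
10–19: 6050 × 0.979 = 5923
20–29: 7500 × 0.966 = 7245
30–39: 3350 × 0.968 = 3243
40–49: 6100 × 0.95 = 5795
50+: 5050 × 0.955 + 1350 × 0.359 = 4823 + 485 = 5308
Net migration: 0–9 + 60 → 2093; 10–19 + 190 → 6113; 20–29 − 337 → 6908; 30–39 + 310 → 3553; 40–49 − 337 → 5458; 50+ − 260 → 5048
Population now: 0–9=2093, 10–19=6113, 20–29=6908, 30–39=3553, 40–49=5458, 50+=5048
Period 2:
Births: 6908 × 0.474 = 3274, 3553 × 0.073 = 259 — total 3533
10–19: 2093 × 0.979 = 2049
20–29: 6113 × 0.966 = 5905
30–39: 6908 × 0.968 = 6687
40–49: 3553 × 0.95 = 3375
50+: 5458 × 0.955 + 5048 × 0.359 = 5212 + 1812 = 7024
Net migration: 0–9 + 60 → 3593; 10–19 + 190 → 2239; 20–29 − 337 → 5568; 30–39 + 310 → 6997; 40–49 − 337 → 3038; 50+ − 260 → 6764
Population now: 0–9=3593, 10–19=2239, 20–29=5568, 30–39=6997, 40–49=3038, 50+=6764
Period 3:
Births: 5568 × 0.474 = 2639, 6997 × 0.073 = 511 — total 3150
10–19: 3593 × 0.979 = 3518
20–29: 2239 × 0.966 = 2163
30–39: 5568 × 0.968 = 5390
40–49: 6997 × 0.95 = 6647
50+: 3038 × 0.955 + 6764 × 0.359 = 2901 + 2428 = 5329
Net migration: 0–9 + 60 → 3210; 10–19 + 190 → 3708; 20–29 − 337 → 1826; 30–39 + 310 → 5700; 40–49 − 337 → 6310; 50+ − 260 → 5069
Population now: 0–9=3210, 10–19=3708, 20–29=1826, 30–39=5700, 40–49=6310, 50+=5069
Period 4:
Births: 1826 × 0.474 = 866, 5700 × 0.073 = 416 — total 1282
10–19: 3210 × 0.979 = 3143
20–29: 3708 × 0.966 = 3582
30–39: 1826 × 0.968 = 1768
40–49: 5700 × 0.95 = 5415
50+: 6310 × 0.955 + 5069 × 0.359 = 6026 + 1820 = 7846
Net migration: 0–9 + 60 → 1342; 10–19 + 190 → 3333; 20–29 − 337 → 3245; 30–39 + 310 → 2078; 40–49 − 337 → 5078; 50+ − 260 → 7586
Population now: 0–9=1342, 10–19=3333, 20–29=3245, 30–39=2078, 40–49=5078, 50+=7586

7586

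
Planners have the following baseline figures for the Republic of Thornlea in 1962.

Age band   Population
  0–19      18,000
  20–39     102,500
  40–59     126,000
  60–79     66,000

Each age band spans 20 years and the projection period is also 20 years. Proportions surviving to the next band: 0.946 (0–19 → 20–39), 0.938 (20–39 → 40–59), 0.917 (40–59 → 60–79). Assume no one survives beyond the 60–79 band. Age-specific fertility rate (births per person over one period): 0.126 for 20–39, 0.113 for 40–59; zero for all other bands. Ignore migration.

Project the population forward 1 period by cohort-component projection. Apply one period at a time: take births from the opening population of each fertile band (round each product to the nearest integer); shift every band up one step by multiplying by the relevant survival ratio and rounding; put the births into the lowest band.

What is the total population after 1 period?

255868

Let group 1 be 0–19 through group 4 = 60–79.
[period 1]
Births: 102500 × 0.126 = 12915 ; 126000 × 0.113 = 14238 ⇒ total 27153
Group 2: 18000 × 0.946 = 17028
Group 3: 102500 × 0.938 = 96145
Group 4: 126000 × 0.917 = 115542
→ [27153, 17028, 96145, 115542]
Total after period 1: 27153 + 17028 + 96145 + 115542 = 255868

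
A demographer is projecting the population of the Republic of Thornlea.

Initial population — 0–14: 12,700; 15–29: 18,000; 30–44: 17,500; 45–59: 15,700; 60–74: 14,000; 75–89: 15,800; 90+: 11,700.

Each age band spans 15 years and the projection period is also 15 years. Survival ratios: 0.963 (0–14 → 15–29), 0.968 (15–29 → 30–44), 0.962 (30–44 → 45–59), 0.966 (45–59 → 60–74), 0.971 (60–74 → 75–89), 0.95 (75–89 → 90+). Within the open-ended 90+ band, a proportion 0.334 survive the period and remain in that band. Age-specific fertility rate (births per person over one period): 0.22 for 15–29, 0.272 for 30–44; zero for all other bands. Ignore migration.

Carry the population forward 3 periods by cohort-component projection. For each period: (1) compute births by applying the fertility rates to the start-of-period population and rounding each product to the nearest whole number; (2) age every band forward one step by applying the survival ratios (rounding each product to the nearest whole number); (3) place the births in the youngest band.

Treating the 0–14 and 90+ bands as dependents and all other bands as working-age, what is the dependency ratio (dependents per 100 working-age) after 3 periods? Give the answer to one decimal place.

43.4

Period 1.
Births: 18000 * 0.22 = 3960, 17500 * 0.272 = 4760 → 8720
15–29: 12700 * 0.963 = 12230
30–44: 18000 * 0.968 = 17424
45–59: 17500 * 0.962 = 16835
60–74: 15700 * 0.966 = 15166
75–89: 14000 * 0.971 = 13594
90+: 15800 * 0.95 + 11700 * 0.334 = 15010 + 3908 = 18918
End of period: [8720, 12230, 17424, 16835, 15166, 13594, 18918]
Period 2.
Births: 12230 * 0.22 = 2691, 17424 * 0.272 = 4739 → 7430
15–29: 8720 * 0.963 = 8397
30–44: 12230 * 0.968 = 11839
45–59: 17424 * 0.962 = 16762
60–74: 16835 * 0.966 = 16263
75–89: 15166 * 0.971 = 14726
90+: 13594 * 0.95 + 18918 * 0.334 = 12914 + 6319 = 19233
End of period: [7430, 8397, 11839, 16762, 16263, 14726, 19233]
Period 3.
Births: 8397 * 0.22 = 1847, 11839 * 0.272 = 3220 → 5067
15–29: 7430 * 0.963 = 7155
30–44: 8397 * 0.968 = 8128
45–59: 11839 * 0.962 = 11389
60–74: 16762 * 0.966 = 16192
75–89: 16263 * 0.971 = 15791
90+: 14726 * 0.95 + 19233 * 0.334 = 13990 + 6424 = 20414
End of period: [5067, 7155, 8128, 11389, 16192, 15791, 20414]
Dependents (band 0–14 + band 90+) = 5067 + 20414 = 25481; working-age = 58655; ratio = 25481/58655 × 100 = 43.4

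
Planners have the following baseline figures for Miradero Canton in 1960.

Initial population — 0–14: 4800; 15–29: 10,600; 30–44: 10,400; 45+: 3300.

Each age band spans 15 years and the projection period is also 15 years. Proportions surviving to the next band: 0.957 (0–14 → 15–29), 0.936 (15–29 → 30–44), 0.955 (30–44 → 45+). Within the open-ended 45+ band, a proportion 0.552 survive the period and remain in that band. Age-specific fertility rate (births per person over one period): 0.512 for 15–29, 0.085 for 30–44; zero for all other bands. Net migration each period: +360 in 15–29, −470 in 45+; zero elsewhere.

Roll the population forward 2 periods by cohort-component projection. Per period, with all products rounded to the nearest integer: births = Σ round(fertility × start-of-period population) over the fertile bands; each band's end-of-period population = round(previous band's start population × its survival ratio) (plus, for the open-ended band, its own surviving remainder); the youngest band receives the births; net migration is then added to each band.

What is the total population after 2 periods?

29651

Let group 1 be 0–14 through group 4 = 45+.
[period 1]
Births: 10600 * 0.512 = 5427, 10400 * 0.085 = 884 → 6311
Group 2: 4800 * 0.957 = 4594
Group 3: 10600 * 0.936 = 9922
Group 4: 10400 * 0.955 + 3300 * 0.552 = 9932 + 1822 = 11754
Net migration: Group 2 + 360 → 4954; Group 4 − 470 → 11284
→ [6311, 4954, 9922, 11284]
[period 2]
Births: 4954 * 0.512 = 2536, 9922 * 0.085 = 843 → 3379
Group 2: 6311 * 0.957 = 6040
Group 3: 4954 * 0.936 = 4637
Group 4: 9922 * 0.955 + 11284 * 0.552 = 9476 + 6229 = 15705
Net migration: Group 2 + 360 → 6400; Group 4 − 470 → 15235
→ [3379, 6400, 4637, 15235]
Total after period 2: 3379 + 6400 + 4637 + 15235 = 29651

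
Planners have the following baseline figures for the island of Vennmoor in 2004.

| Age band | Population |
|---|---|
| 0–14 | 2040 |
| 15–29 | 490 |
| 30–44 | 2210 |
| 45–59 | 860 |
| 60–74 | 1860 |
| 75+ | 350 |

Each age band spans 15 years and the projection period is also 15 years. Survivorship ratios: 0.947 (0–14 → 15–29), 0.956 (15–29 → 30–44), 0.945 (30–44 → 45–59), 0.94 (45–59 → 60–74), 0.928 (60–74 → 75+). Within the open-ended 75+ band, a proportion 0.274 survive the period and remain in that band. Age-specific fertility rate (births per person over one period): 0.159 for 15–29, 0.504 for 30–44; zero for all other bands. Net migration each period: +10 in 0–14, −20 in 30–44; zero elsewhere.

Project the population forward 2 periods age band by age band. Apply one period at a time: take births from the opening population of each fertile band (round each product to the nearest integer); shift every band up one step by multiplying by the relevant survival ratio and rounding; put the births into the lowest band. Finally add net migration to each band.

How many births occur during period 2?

533

— Period 1 —
Births: 490 × 0.159 = 78  |  2210 × 0.504 = 1114 — total 1192
15–29: 2040 × 0.947 = 1932
30–44: 490 × 0.956 = 468
45–59: 2210 × 0.945 = 2088
60–74: 860 × 0.94 = 808
75+: 1860 × 0.928 + 350 × 0.274 = 1726 + 96 = 1822
Net migration: 0–14 + 10 → 1202; 30–44 − 20 → 448
Giving 1202 / 1932 / 448 / 2088 / 808 / 1822.
— Period 2 —
Births: 1932 × 0.159 = 307  |  448 × 0.504 = 226 — total 533
15–29: 1202 × 0.947 = 1138
30–44: 1932 × 0.956 = 1847
45–59: 448 × 0.945 = 423
60–74: 2088 × 0.94 = 1963
75+: 808 × 0.928 + 1822 × 0.274 = 750 + 499 = 1249
Net migration: 0–14 + 10 → 543; 30–44 − 20 → 1827
Giving 543 / 1138 / 1827 / 423 / 1963 / 1249.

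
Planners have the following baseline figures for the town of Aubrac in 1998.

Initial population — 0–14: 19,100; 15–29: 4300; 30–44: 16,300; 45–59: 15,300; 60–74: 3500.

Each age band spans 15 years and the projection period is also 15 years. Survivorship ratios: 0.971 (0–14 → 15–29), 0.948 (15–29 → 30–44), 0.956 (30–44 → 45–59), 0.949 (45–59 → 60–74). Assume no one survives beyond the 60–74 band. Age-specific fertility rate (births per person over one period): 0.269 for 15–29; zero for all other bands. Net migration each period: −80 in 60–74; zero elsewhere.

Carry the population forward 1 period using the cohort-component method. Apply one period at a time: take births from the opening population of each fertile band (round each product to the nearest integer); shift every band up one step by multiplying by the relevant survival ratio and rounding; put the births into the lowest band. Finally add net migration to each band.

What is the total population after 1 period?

53802

— Period 1 —
Births: 4300 * 0.269 = 1157
15–29: 19100 * 0.971 = 18546
30–44: 4300 * 0.948 = 4076
45–59: 16300 * 0.956 = 15583
60–74: 15300 * 0.949 = 14520
Net migration: 60–74 − 80 → 14440
End of period: [1157, 18546, 4076, 15583, 14440]
Total after period 1: 1157 + 18546 + 4076 + 15583 + 14440 = 53802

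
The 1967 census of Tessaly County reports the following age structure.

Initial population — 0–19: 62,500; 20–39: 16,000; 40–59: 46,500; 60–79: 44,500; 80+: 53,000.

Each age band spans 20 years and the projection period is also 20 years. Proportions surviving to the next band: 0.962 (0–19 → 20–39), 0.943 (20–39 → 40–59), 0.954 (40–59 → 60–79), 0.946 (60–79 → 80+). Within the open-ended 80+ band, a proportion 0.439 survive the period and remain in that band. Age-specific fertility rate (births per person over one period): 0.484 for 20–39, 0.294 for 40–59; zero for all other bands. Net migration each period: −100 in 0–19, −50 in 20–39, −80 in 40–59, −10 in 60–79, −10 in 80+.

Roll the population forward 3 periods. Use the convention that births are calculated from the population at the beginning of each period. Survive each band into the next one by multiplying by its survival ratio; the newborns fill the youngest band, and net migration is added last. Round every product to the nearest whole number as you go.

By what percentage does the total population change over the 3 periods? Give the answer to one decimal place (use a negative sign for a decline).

Period 1:
Births: 16000 × 0.484 = 7744 ; 46500 × 0.294 = 13671 — total 21415
20–39: 62500 × 0.962 = 60125
40–59: 16000 × 0.943 = 15088
60–79: 46500 × 0.954 = 44361
80+: 44500 × 0.946 + 53000 × 0.439 = 42097 + 23267 = 65364
Net migration: 0–19 − 100 → 21315; 20–39 − 50 → 60075; 40–59 − 80 → 15008; 60–79 − 10 → 44351; 80+ − 10 → 65354
Population now: 0–19=21315, 20–39=60075, 40–59=15008, 60–79=44351, 80+=65354
Period 2:
Births: 60075 × 0.484 = 29076 ; 15008 × 0.294 = 4412 — total 33488
20–39: 21315 × 0.962 = 20505
40–59: 60075 × 0.943 = 56651
60–79: 15008 × 0.954 = 14318
80+: 44351 × 0.946 + 65354 × 0.439 = 41956 + 28690 = 70646
Net migration: 0–19 − 100 → 33388; 20–39 − 50 → 20455; 40–59 − 80 → 56571; 60–79 − 10 → 14308; 80+ − 10 → 70636
Population now: 0–19=33388, 20–39=20455, 40–59=56571, 60–79=14308, 80+=70636
Period 3:
Births: 20455 × 0.484 = 9900 ; 56571 × 0.294 = 16632 — total 26532
20–39: 33388 × 0.962 = 32119
40–59: 20455 × 0.943 = 19289
60–79: 56571 × 0.954 = 53969
80+: 14308 × 0.946 + 70636 × 0.439 = 13535 + 31009 = 44544
Net migration: 0–19 − 100 → 26432; 20–39 − 50 → 32069; 40–59 − 80 → 19209; 60–79 − 10 → 53959; 80+ − 10 → 44534
Population now: 0–19=26432, 20–39=32069, 40–59=19209, 60–79=53959, 80+=44534
Total: 222500 → 176203; change = -46297; percentage change = -20.8%

-20.8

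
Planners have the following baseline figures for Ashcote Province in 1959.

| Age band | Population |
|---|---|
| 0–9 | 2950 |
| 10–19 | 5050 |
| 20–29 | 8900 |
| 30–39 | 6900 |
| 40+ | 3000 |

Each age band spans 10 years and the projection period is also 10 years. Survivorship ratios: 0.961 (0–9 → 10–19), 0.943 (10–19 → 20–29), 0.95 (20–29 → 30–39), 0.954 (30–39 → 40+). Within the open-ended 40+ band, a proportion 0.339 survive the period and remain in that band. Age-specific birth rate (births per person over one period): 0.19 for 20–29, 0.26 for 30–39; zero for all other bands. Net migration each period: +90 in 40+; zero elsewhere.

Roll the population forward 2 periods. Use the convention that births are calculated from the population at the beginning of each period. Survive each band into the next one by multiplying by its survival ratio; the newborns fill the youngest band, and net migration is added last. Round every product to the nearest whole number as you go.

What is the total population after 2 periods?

24412

Let group 1 be 0–9 through group 5 = 40+.
Period 1:
Births: 8900 × 0.19 = 1691, 6900 × 0.26 = 1794 → total 3485
Group 2: 2950 × 0.961 = 2835
Group 3: 5050 × 0.943 = 4762
Group 4: 8900 × 0.95 = 8455
Group 5: 6900 × 0.954 + 3000 × 0.339 = 6583 + 1017 = 7600
Net migration: Group 5 + 90 → 7690
End of period: [3485, 2835, 4762, 8455, 7690]
Period 2:
Births: 4762 × 0.19 = 905, 8455 × 0.26 = 2198 → total 3103
Group 2: 3485 × 0.961 = 3349
Group 3: 2835 × 0.943 = 2673
Group 4: 4762 × 0.95 = 4524
Group 5: 8455 × 0.954 + 7690 × 0.339 = 8066 + 2607 = 10673
Net migration: Group 5 + 90 → 10763
End of period: [3103, 3349, 2673, 4524, 10763]
Total after period 2: 3103 + 3349 + 2673 + 4524 + 10763 = 24412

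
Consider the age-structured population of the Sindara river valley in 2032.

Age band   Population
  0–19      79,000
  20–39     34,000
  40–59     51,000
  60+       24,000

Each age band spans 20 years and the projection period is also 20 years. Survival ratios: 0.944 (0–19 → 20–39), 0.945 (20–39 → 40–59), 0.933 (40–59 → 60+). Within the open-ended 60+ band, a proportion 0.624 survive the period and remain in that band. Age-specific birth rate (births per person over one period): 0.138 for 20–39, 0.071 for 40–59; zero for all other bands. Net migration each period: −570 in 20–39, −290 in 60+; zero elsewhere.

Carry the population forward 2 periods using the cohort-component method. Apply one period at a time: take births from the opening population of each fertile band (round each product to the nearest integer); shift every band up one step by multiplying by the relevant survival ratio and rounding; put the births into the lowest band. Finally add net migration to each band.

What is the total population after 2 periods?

Period 1:
Births: 34000 × 0.138 = 4692, 51000 × 0.071 = 3621 → total 8313
20–39: 79000 × 0.944 = 74576
40–59: 34000 × 0.945 = 32130
60+: 51000 × 0.933 + 24000 × 0.624 = 47583 + 14976 = 62559
Net migration: 20–39 − 570 → 74006; 60+ − 290 → 62269
End of period: [8313, 74006, 32130, 62269]
Period 2:
Births: 74006 × 0.138 = 10213, 32130 × 0.071 = 2281 → total 12494
20–39: 8313 × 0.944 = 7847
40–59: 74006 × 0.945 = 69936
60+: 32130 × 0.933 + 62269 × 0.624 = 29977 + 38856 = 68833
Net migration: 20–39 − 570 → 7277; 60+ − 290 → 68543
End of period: [12494, 7277, 69936, 68543]
Total after period 2: 12494 + 7277 + 69936 + 68543 = 158250

158250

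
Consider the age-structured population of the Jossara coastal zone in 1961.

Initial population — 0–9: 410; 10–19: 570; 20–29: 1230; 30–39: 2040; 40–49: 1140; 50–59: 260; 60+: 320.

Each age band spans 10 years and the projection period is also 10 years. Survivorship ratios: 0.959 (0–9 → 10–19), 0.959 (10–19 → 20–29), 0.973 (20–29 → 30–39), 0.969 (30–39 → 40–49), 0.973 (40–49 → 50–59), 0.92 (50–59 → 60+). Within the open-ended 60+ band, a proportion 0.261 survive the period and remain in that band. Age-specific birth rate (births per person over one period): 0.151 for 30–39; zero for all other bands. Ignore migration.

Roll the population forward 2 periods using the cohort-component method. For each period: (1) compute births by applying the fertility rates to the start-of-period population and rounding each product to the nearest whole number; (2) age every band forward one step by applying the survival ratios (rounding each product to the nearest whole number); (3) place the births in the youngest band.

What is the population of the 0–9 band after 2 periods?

Let group 1 be 0–9 through group 7 = 60+.
Period 1:
Births: 2040 × 0.151 = 308
Group 2: 410 × 0.959 = 393
Group 3: 570 × 0.959 = 547
Group 4: 1230 × 0.973 = 1197
Group 5: 2040 × 0.969 = 1977
Group 6: 1140 × 0.973 = 1109
Group 7: 260 × 0.92 + 320 × 0.261 = 239 + 84 = 323
End of period: [308, 393, 547, 1197, 1977, 1109, 323]
Period 2:
Births: 1197 × 0.151 = 181
Group 2: 308 × 0.959 = 295
Group 3: 393 × 0.959 = 377
Group 4: 547 × 0.973 = 532
Group 5: 1197 × 0.969 = 1160
Group 6: 1977 × 0.973 = 1924
Group 7: 1109 × 0.92 + 323 × 0.261 = 1020 + 84 = 1104
End of period: [181, 295, 377, 532, 1160, 1924, 1104]

181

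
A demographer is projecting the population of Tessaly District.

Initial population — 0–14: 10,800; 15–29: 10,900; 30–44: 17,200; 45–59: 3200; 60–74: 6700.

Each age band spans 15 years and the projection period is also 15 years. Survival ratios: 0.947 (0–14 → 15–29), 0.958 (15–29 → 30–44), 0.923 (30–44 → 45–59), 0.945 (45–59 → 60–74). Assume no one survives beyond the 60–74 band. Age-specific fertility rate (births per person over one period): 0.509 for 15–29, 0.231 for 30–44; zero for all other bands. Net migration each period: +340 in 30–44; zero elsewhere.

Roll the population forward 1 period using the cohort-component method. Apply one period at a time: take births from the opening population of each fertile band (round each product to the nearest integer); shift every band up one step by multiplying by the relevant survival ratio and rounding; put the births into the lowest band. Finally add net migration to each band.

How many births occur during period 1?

Period 1:
Births: 10900 × 0.509 = 5548 ; 17200 × 0.231 = 3973 — total 9521
15–29: 10800 × 0.947 = 10228
30–44: 10900 × 0.958 = 10442
45–59: 17200 × 0.923 = 15876
60–74: 3200 × 0.945 = 3024
Net migration: 30–44 + 340 → 10782
Giving 9521 / 10228 / 10782 / 15876 / 3024.

9521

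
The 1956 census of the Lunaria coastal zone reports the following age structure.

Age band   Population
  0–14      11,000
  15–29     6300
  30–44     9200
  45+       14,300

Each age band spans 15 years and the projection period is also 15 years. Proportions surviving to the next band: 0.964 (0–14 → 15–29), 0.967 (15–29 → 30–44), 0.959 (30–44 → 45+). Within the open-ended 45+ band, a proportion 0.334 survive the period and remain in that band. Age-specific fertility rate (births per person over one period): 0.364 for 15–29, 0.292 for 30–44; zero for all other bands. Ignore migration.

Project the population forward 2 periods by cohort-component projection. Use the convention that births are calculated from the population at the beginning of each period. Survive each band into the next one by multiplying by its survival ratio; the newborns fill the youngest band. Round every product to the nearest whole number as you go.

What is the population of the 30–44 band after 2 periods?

10254

— Period 1 —
Births: 6300 * 0.364 = 2293  |  9200 * 0.292 = 2686 — total 4979
15–29: 11000 * 0.964 = 10604
30–44: 6300 * 0.967 = 6092
45+: 9200 * 0.959 + 14300 * 0.334 = 8823 + 4776 = 13599
Population now: 0–14=4979, 15–29=10604, 30–44=6092, 45+=13599
— Period 2 —
Births: 10604 * 0.364 = 3860  |  6092 * 0.292 = 1779 — total 5639
15–29: 4979 * 0.964 = 4800
30–44: 10604 * 0.967 = 10254
45+: 6092 * 0.959 + 13599 * 0.334 = 5842 + 4542 = 10384
Population now: 0–14=5639, 15–29=4800, 30–44=10254, 45+=10384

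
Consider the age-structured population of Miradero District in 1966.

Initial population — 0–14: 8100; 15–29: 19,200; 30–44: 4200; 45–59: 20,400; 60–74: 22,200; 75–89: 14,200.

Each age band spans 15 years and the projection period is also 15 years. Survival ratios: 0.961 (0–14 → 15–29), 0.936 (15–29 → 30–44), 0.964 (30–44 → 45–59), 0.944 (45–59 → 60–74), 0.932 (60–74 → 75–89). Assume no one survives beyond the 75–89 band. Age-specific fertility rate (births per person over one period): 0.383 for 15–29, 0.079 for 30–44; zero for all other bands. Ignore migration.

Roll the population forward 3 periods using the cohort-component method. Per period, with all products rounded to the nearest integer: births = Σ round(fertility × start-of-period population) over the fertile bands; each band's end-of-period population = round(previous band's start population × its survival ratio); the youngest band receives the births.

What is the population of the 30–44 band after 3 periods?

(Groups numbered youngest = 1 to oldest = 6.)
Period 1.
Births: 19200 * 0.383 = 7354  |  4200 * 0.079 = 332 — total 7686
Group 2: 8100 * 0.961 = 7784
Group 3: 19200 * 0.936 = 17971
Group 4: 4200 * 0.964 = 4049
Group 5: 20400 * 0.944 = 19258
Group 6: 22200 * 0.932 = 20690
Population now: 0–14=7686, 15–29=7784, 30–44=17971, 45–59=4049, 60–74=19258, 75–89=20690
Period 2.
Births: 7784 * 0.383 = 2981  |  17971 * 0.079 = 1420 — total 4401
Group 2: 7686 * 0.961 = 7386
Group 3: 7784 * 0.936 = 7286
Group 4: 17971 * 0.964 = 17324
Group 5: 4049 * 0.944 = 3822
Group 6: 19258 * 0.932 = 17948
Population now: 0–14=4401, 15–29=7386, 30–44=7286, 45–59=17324, 60–74=3822, 75–89=17948
Period 3.
Births: 7386 * 0.383 = 2829  |  7286 * 0.079 = 576 — total 3405
Group 2: 4401 * 0.961 = 4229
Group 3: 7386 * 0.936 = 6913
Group 4: 7286 * 0.964 = 7024
Group 5: 17324 * 0.944 = 16354
Group 6: 3822 * 0.932 = 3562
Population now: 0–14=3405, 15–29=4229, 30–44=6913, 45–59=7024, 60–74=16354, 75–89=3562

6913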